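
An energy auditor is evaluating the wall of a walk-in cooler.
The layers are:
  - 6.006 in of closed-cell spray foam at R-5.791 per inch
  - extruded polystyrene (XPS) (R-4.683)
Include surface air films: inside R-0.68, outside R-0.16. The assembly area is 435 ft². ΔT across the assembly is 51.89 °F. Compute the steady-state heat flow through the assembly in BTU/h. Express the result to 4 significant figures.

6.006 × 5.791 = 34.781
R_total = 0.68 + 34.781 + 4.683 + 0.16 = 40.304 ft²·°F·h/BTU
Q = A·ΔT/R = 435 × 51.89 / 40.304 = 560.05 BTU/h

560.1 BTU/h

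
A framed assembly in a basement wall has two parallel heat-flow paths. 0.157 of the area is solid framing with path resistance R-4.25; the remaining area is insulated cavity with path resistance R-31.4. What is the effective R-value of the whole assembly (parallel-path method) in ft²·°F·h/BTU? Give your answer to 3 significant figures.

U_eff = 0.843/31.4 + 0.157/4.25 = 0.02685 + 0.03694 = 0.06379
R_eff = 1/U_eff = 15.68 ft²·°F·h/BTU

15.7 ft²·°F·h/BTU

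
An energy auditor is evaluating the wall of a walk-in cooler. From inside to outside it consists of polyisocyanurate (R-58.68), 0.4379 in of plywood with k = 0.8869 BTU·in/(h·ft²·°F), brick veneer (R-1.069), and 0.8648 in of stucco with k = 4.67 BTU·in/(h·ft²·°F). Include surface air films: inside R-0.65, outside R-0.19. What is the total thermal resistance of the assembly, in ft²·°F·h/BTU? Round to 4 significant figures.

61.27 ft²·°F·h/BTU

0.4379/0.8869 = 0.49374
0.8648/4.67 = 0.18518
R_total = 0.65 + 58.68 + 0.49374 + 1.069 + 0.18518 + 0.19 = 61.268 ft²·°F·h/BTU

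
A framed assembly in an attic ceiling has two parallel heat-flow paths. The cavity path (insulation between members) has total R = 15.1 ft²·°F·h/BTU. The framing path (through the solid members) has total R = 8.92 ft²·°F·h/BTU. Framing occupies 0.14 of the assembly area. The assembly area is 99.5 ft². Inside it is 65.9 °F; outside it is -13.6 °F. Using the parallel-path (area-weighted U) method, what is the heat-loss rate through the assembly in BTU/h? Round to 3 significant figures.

U_eff = 0.86/15.1 + 0.14/8.92 = 0.05695 + 0.0157 = 0.07265
R_eff = 1/U_eff = 13.76 ft²·°F·h/BTU
Q = 99.5 × (65.9 − (-13.6)) / 13.76 = 574.7 BTU/h

575 BTU/h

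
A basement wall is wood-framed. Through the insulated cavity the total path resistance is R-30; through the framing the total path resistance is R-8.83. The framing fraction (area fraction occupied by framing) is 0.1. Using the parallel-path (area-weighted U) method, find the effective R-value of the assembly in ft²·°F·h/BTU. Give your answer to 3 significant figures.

24.2 ft²·°F·h/BTU

U_eff = 0.9/30 + 0.1/8.83 = 0.03 + 0.01133 = 0.04133
R_eff = 1/U_eff = 24.2 ft²·°F·h/BTU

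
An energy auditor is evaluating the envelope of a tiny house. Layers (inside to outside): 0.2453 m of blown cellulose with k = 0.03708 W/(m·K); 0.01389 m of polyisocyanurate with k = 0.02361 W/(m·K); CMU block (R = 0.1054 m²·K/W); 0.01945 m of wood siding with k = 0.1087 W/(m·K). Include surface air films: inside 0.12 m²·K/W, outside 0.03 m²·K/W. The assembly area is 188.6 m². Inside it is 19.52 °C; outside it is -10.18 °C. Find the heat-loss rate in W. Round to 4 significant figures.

733.4 W

0.2453/0.03708 = 6.6154
0.01389/0.02361 = 0.58831
0.01945/0.1087 = 0.17893
R_total = 0.12 + 6.6154 + 0.58831 + 0.1054 + 0.17893 + 0.03 = 7.6381 m²·K/W
Q = A·ΔT/R = 188.6 × (19.52 − (-10.18)) / 7.6381 = 733.36 W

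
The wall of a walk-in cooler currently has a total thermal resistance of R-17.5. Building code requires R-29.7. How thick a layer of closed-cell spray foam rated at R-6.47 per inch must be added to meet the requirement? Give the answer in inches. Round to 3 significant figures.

ΔR = 29.7 − 17.5 = 12.2 ft²·°F·h/BTU
L = ΔR / (R/in) = 12.2/6.47 = 1.886 in

1.89 in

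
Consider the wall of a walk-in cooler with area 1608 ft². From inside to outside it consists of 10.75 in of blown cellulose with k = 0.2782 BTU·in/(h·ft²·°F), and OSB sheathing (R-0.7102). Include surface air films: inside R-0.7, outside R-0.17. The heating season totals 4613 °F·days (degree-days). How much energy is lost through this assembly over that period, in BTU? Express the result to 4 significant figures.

4426000 BTU

10.75/0.2782 = 38.641
R_total = 0.7 + 38.641 + 0.7102 + 0.17 = 40.221 ft²·°F·h/BTU
E = A × HDD × 24 / R = 1608 × 4613 × 24 / 40.221 = 4426100 BTU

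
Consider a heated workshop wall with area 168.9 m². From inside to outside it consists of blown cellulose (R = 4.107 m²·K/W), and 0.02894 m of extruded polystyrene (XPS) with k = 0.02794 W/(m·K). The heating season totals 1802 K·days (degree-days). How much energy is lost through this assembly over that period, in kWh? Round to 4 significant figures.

1420 kWh

0.02894/0.02794 = 1.0358
R_total = 4.107 + 1.0358 = 5.1428 m²·K/W
E = A × HDD × 24 / R / 1000 = 168.9 × 1802 × 24 / 5.1428 / 1000 = 1420.4 kWh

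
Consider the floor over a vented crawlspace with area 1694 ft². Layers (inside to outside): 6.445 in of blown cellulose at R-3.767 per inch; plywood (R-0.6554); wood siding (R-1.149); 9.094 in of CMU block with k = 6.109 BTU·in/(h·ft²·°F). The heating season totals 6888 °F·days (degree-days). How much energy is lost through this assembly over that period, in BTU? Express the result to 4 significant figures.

10160000 BTU

6.445 × 3.767 = 24.278
9.094/6.109 = 1.4886
R_total = 24.278 + 0.6554 + 1.149 + 1.4886 = 27.571 ft²·°F·h/BTU
E = A × HDD × 24 / R = 1694 × 6888 × 24 / 27.571 = 10157000 BTU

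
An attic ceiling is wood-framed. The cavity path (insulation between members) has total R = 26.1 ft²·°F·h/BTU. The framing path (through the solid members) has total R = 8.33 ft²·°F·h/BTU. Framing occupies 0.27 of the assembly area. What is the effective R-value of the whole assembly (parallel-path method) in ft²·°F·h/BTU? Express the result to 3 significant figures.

16.6 ft²·°F·h/BTU

U_eff = 0.73/26.1 + 0.27/8.33 = 0.02797 + 0.03241 = 0.06038
R_eff = 1/U_eff = 16.56 ft²·°F·h/BTU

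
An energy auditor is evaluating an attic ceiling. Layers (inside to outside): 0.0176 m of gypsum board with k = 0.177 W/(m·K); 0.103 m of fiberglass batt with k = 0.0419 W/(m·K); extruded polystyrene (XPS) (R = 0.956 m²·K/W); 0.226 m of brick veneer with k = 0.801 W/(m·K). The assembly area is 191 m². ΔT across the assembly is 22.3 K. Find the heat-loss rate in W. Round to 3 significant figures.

1120 W

0.0176/0.177 = 0.09944
0.103/0.0419 = 2.458
0.226/0.801 = 0.2821
R_total = 0.09944 + 2.458 + 0.956 + 0.2821 = 3.796 m²·K/W
Q = A·ΔT/R = 191 × 22.3 / 3.796 = 1122 W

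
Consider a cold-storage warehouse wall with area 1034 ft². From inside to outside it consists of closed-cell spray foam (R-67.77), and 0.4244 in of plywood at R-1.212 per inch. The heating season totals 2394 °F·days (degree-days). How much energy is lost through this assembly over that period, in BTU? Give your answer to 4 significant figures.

870000 BTU

0.4244 × 1.212 = 0.51437
R_total = 67.77 + 0.51437 = 68.284 ft²·°F·h/BTU
E = A × HDD × 24 / R = 1034 × 2394 × 24 / 68.284 = 870030 BTU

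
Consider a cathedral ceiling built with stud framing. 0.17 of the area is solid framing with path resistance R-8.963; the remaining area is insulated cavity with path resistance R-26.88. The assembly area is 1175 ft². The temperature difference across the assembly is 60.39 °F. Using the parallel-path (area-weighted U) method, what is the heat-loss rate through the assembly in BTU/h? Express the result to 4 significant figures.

3537 BTU/h

U_eff = 0.83/26.88 + 0.17/8.963 = 0.030878 + 0.018967 = 0.049845
R_eff = 1/U_eff = 20.062 ft²·°F·h/BTU
Q = 1175 × 60.39 / 20.062 = 3536.9 BTU/h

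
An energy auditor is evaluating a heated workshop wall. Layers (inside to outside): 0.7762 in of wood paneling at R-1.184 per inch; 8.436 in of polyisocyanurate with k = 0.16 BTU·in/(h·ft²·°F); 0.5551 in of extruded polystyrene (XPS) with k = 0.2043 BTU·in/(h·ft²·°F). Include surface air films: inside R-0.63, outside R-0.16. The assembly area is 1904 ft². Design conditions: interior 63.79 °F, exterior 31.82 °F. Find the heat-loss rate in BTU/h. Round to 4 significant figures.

0.7762 × 1.184 = 0.91902
8.436/0.16 = 52.725
0.5551/0.2043 = 2.7171
R_total = 0.63 + 0.91902 + 52.725 + 2.7171 + 0.16 = 57.151 ft²·°F·h/BTU
Q = A·ΔT/R = 1904 × (63.79 − 31.82) / 57.151 = 1065.1 BTU/h

1065 BTU/h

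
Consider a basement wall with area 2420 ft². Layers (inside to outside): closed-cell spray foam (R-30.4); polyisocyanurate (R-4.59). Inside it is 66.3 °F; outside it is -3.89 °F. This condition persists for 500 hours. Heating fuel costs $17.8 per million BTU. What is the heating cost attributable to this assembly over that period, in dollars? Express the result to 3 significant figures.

43.2 dollars

R_total = 30.4 + 4.59 = 34.99 ft²·°F·h/BTU
Q = 2420 × (66.3 − (-3.89)) / 34.99 = 4855 BTU/h
E = 4855 × 500 = 2427000 BTU
Cost = 2427000/10⁶ × 17.8 = $43.21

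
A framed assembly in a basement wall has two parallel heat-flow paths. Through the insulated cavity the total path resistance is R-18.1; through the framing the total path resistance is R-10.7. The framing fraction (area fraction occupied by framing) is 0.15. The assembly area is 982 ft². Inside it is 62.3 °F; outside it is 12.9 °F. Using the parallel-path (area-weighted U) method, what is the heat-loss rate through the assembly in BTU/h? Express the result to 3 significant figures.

U_eff = 0.85/18.1 + 0.15/10.7 = 0.04696 + 0.01402 = 0.06098
R_eff = 1/U_eff = 16.4 ft²·°F·h/BTU
Q = 982 × (62.3 − 12.9) / 16.4 = 2958 BTU/h

2960 BTU/h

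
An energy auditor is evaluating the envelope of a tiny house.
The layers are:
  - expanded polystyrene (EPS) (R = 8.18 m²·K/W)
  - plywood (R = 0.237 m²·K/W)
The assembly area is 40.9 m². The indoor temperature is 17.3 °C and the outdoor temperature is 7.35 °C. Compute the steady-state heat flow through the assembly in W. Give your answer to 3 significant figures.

48.3 W

R_total = 8.18 + 0.237 = 8.417 m²·K/W
Q = A·ΔT/R = 40.9 × (17.3 − 7.35) / 8.417 = 48.35 W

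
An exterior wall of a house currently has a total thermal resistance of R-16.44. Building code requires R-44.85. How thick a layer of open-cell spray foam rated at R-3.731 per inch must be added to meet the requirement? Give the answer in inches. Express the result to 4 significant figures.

7.615 in

ΔR = 44.85 − 16.44 = 28.41 ft²·°F·h/BTU
L = ΔR / (R/in) = 28.41/3.731 = 7.6146 in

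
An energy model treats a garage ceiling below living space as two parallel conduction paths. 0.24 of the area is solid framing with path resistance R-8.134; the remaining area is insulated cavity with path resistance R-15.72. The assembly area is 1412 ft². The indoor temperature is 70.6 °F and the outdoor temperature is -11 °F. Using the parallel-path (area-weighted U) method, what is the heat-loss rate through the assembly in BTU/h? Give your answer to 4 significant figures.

8970 BTU/h

U_eff = 0.76/15.72 + 0.24/8.134 = 0.048346 + 0.029506 = 0.077852
R_eff = 1/U_eff = 12.845 ft²·°F·h/BTU
Q = 1412 × (70.6 − (-11)) / 12.845 = 8970 BTU/h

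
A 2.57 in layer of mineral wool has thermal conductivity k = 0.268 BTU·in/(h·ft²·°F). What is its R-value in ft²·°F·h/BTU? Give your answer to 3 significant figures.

R = L/k = 2.57/0.268 = 9.59 ft²·°F·h/BTU

9.59 ft²·°F·h/BTU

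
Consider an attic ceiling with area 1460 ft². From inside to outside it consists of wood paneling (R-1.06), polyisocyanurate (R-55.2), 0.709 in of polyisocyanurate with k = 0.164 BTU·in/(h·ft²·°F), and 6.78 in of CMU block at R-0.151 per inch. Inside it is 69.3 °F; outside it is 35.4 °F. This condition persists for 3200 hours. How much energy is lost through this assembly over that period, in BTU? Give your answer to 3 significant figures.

2570000 BTU

0.709/0.164 = 4.323
6.78 × 0.151 = 1.024
R_total = 1.06 + 55.2 + 4.323 + 1.024 = 61.61 ft²·°F·h/BTU
Q = 1460 × (69.3 − 35.4) / 61.61 = 803.4 BTU/h
E = 803.4 × 3200 = 2571000 BTU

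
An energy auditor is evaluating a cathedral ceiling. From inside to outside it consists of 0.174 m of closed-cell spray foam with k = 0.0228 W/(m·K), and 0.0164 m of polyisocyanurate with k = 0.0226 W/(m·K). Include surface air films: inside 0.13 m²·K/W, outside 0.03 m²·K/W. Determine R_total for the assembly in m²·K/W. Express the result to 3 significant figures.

8.52 m²·K/W

0.174/0.0228 = 7.632
0.0164/0.0226 = 0.7257
R_total = 0.13 + 7.632 + 0.7257 + 0.03 = 8.517 m²·K/W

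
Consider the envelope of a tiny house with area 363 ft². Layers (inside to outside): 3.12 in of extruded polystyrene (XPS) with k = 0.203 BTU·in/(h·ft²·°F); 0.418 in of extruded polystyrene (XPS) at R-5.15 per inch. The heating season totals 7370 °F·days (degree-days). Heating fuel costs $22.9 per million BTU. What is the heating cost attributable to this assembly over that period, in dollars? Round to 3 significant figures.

83.9 dollars

3.12/0.203 = 15.37
0.418 × 5.15 = 2.153
R_total = 15.37 + 2.153 = 17.52 ft²·°F·h/BTU
E = A × HDD × 24 / R = 363 × 7370 × 24 / 17.52 = 3664000 BTU
Cost = 3664000/10⁶ × 22.9 = $83.91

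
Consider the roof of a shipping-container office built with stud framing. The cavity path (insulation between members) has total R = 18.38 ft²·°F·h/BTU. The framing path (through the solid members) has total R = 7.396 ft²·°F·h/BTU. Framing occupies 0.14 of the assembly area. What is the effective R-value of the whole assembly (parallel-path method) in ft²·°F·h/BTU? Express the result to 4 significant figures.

U_eff = 0.86/18.38 + 0.14/7.396 = 0.04679 + 0.018929 = 0.065719
R_eff = 1/U_eff = 15.216 ft²·°F·h/BTU

15.22 ft²·°F·h/BTU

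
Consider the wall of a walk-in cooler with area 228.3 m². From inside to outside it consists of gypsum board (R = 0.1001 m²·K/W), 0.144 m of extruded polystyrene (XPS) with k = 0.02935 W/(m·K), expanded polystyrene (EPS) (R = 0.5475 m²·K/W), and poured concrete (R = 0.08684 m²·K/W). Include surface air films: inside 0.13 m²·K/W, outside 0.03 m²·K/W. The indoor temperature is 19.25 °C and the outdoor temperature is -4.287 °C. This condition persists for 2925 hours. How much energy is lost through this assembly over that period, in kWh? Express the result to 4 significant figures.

2710 kWh

0.144/0.02935 = 4.9063
R_total = 0.13 + 0.1001 + 4.9063 + 0.5475 + 0.08684 + 0.03 = 5.8007 m²·K/W
Q = 228.3 × (19.25 − (-4.287)) / 5.8007 = 926.35 W
E = 926.35 W × 2925 h / 1000 = 2709.6 kWh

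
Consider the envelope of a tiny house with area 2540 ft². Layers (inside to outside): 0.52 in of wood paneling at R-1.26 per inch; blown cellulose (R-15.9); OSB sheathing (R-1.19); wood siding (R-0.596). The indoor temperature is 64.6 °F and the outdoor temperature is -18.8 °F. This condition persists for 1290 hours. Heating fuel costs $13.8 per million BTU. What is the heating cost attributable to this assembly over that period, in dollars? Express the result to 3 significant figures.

0.52 × 1.26 = 0.6552
R_total = 0.6552 + 15.9 + 1.19 + 0.596 = 18.34 ft²·°F·h/BTU
Q = 2540 × (64.6 − (-18.8)) / 18.34 = 11550 BTU/h
E = 11550 × 1290 = 14900000 BTU
Cost = 14900000/10⁶ × 13.8 = $205.6

206 dollars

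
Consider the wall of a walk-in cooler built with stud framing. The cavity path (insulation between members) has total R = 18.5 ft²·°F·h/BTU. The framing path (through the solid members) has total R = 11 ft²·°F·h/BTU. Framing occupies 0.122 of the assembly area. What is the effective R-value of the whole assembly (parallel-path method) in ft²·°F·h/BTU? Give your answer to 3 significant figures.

U_eff = 0.878/18.5 + 0.122/11 = 0.04746 + 0.01109 = 0.05855
R_eff = 1/U_eff = 17.08 ft²·°F·h/BTU

17.1 ft²·°F·h/BTU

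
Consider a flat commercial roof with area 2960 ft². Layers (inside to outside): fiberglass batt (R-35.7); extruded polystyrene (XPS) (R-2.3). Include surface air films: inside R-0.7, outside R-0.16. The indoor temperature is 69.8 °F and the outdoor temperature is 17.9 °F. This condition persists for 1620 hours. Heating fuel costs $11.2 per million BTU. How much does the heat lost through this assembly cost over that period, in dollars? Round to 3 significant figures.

71.7 dollars

R_total = 0.7 + 35.7 + 2.3 + 0.16 = 38.86 ft²·°F·h/BTU
Q = 2960 × (69.8 − 17.9) / 38.86 = 3953 BTU/h
E = 3953 × 1620 = 6404000 BTU
Cost = 6404000/10⁶ × 11.2 = $71.73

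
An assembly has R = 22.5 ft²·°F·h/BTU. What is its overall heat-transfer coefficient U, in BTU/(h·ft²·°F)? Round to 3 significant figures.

U = 1/R = 1/22.5 = 0.04444

0.0444 BTU/(h·ft²·°F)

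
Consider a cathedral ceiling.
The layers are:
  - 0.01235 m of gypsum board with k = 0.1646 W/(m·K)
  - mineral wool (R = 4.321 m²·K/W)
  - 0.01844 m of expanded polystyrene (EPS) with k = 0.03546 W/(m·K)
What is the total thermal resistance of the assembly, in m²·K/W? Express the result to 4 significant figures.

4.916 m²·K/W

0.01235/0.1646 = 0.07503
0.01844/0.03546 = 0.52002
R_total = 0.07503 + 4.321 + 0.52002 = 4.9161 m²·K/W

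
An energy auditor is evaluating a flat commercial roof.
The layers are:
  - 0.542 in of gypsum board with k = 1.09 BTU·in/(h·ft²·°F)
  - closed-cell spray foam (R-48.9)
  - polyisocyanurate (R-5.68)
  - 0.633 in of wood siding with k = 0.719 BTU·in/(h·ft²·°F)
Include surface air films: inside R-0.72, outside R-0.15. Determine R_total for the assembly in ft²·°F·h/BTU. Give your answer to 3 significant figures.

0.542/1.09 = 0.4972
0.633/0.719 = 0.8804
R_total = 0.72 + 0.4972 + 48.9 + 5.68 + 0.8804 + 0.15 = 56.83 ft²·°F·h/BTU

56.8 ft²·°F·h/BTU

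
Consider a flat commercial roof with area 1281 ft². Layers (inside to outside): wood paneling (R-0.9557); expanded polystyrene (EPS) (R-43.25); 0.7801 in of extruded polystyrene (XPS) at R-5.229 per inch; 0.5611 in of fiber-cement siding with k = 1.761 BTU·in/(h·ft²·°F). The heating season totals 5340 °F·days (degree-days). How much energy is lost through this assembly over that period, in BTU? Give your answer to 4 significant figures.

0.7801 × 5.229 = 4.0791
0.5611/1.761 = 0.31863
R_total = 0.9557 + 43.25 + 4.0791 + 0.31863 = 48.603 ft²·°F·h/BTU
E = A × HDD × 24 / R = 1281 × 5340 × 24 / 48.603 = 3377800 BTU

3378000 BTU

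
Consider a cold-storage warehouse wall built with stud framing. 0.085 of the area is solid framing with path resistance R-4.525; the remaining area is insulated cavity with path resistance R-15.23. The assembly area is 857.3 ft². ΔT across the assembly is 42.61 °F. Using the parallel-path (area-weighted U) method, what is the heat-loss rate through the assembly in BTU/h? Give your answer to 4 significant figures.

U_eff = 0.915/15.23 + 0.085/4.525 = 0.060079 + 0.018785 = 0.078863
R_eff = 1/U_eff = 12.68 ft²·°F·h/BTU
Q = 857.3 × 42.61 / 12.68 = 2880.8 BTU/h

2881 BTU/h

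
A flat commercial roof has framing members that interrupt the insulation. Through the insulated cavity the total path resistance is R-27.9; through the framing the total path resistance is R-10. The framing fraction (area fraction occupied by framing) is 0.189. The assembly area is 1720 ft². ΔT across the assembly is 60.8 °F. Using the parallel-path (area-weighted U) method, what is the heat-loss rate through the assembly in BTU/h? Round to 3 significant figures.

U_eff = 0.811/27.9 + 0.189/10 = 0.02907 + 0.0189 = 0.04797
R_eff = 1/U_eff = 20.85 ft²·°F·h/BTU
Q = 1720 × 60.8 / 20.85 = 5016 BTU/h

5020 BTU/h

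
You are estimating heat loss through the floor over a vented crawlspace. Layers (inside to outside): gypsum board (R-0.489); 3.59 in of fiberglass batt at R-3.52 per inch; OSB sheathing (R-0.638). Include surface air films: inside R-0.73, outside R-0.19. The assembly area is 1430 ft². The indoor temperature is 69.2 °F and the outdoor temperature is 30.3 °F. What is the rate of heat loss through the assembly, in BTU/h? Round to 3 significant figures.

3.59 × 3.52 = 12.64
R_total = 0.73 + 0.489 + 12.64 + 0.638 + 0.19 = 14.68 ft²·°F·h/BTU
Q = A·ΔT/R = 1430 × (69.2 − 30.3) / 14.68 = 3788 BTU/h

3790 BTU/h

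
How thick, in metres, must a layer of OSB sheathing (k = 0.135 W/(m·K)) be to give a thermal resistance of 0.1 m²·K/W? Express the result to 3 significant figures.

L = R·k = 0.1 × 0.135 = 0.0135 m

0.0135 m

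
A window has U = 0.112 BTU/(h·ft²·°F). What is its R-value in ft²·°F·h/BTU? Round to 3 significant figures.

R = 1/U = 1/0.112 = 8.929

8.93 ft²·°F·h/BTU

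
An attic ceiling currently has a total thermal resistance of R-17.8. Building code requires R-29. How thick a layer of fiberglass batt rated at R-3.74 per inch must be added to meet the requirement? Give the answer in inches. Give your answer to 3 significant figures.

2.99 in

ΔR = 29 − 17.8 = 11.2 ft²·°F·h/BTU
L = ΔR / (R/in) = 11.2/3.74 = 2.995 in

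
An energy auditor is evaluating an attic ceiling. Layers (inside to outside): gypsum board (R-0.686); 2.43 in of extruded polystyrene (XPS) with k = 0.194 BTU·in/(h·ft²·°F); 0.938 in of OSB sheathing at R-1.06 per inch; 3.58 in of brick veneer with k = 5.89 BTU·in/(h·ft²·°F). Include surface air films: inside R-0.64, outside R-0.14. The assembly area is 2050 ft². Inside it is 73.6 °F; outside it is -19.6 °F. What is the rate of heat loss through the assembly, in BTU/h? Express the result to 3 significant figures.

12300 BTU/h

2.43/0.194 = 12.53
0.938 × 1.06 = 0.9943
3.58/5.89 = 0.6078
R_total = 0.64 + 0.686 + 12.53 + 0.9943 + 0.6078 + 0.14 = 15.59 ft²·°F·h/BTU
Q = A·ΔT/R = 2050 × (73.6 − (-19.6)) / 15.59 = 12250 BTU/h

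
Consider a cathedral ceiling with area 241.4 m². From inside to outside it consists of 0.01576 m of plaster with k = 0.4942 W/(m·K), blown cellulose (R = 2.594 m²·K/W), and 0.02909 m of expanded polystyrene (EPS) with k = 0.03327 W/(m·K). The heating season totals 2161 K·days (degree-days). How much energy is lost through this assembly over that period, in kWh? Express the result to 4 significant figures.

3577 kWh

0.01576/0.4942 = 0.03189
0.02909/0.03327 = 0.87436
R_total = 0.03189 + 2.594 + 0.87436 = 3.5003 m²·K/W
E = A × HDD × 24 / R / 1000 = 241.4 × 2161 × 24 / 3.5003 / 1000 = 3576.9 kWh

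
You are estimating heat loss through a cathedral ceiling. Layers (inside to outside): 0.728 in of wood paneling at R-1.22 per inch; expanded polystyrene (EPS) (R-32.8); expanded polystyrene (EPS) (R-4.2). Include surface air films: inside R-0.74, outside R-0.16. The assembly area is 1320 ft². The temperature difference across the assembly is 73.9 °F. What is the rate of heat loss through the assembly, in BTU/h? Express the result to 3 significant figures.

2510 BTU/h

0.728 × 1.22 = 0.8882
R_total = 0.74 + 0.8882 + 32.8 + 4.2 + 0.16 = 38.79 ft²·°F·h/BTU
Q = A·ΔT/R = 1320 × 73.9 / 38.79 = 2515 BTU/h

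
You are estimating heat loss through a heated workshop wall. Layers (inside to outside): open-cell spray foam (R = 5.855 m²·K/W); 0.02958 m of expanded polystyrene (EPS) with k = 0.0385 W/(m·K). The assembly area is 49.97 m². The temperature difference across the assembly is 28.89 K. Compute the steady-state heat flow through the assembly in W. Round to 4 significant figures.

0.02958/0.0385 = 0.76831
R_total = 5.855 + 0.76831 = 6.6233 m²·K/W
Q = A·ΔT/R = 49.97 × 28.89 / 6.6233 = 217.96 W

218.0 W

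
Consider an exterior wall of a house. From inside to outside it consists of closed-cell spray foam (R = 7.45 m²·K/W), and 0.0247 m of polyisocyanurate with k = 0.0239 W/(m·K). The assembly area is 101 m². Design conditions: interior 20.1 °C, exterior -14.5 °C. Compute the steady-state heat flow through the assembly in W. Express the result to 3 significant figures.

412 W

0.0247/0.0239 = 1.033
R_total = 7.45 + 1.033 = 8.483 m²·K/W
Q = A·ΔT/R = 101 × (20.1 − (-14.5)) / 8.483 = 411.9 W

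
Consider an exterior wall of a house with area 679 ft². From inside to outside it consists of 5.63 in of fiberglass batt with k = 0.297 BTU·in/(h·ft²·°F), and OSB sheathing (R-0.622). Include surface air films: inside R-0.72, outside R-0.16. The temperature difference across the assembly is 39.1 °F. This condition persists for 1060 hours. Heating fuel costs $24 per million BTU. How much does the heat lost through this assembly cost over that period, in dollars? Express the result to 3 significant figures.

33.0 dollars

5.63/0.297 = 18.96
R_total = 0.72 + 18.96 + 0.622 + 0.16 = 20.46 ft²·°F·h/BTU
Q = 679 × 39.1 / 20.46 = 1298 BTU/h
E = 1298 × 1060 = 1376000 BTU
Cost = 1376000/10⁶ × 24 = $33.01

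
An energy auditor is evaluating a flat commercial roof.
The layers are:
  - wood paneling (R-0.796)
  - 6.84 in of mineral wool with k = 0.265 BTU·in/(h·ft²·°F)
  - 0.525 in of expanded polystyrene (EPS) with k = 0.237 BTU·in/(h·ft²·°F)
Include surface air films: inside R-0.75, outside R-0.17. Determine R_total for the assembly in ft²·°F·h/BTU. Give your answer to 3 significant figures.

29.7 ft²·°F·h/BTU

6.84/0.265 = 25.81
0.525/0.237 = 2.215
R_total = 0.75 + 0.796 + 25.81 + 2.215 + 0.17 = 29.74 ft²·°F·h/BTU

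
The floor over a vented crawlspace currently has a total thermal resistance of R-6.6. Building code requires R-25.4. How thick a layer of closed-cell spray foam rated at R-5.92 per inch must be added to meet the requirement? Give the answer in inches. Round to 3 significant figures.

3.18 in

ΔR = 25.4 − 6.6 = 18.8 ft²·°F·h/BTU
L = ΔR / (R/in) = 18.8/5.92 = 3.176 in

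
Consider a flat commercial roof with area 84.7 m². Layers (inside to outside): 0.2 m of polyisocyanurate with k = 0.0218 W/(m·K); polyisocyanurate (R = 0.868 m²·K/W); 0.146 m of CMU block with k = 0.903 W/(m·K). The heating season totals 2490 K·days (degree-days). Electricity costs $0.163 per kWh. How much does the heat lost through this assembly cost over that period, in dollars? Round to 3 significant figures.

0.2/0.0218 = 9.174
0.146/0.903 = 0.1617
R_total = 9.174 + 0.868 + 0.1617 = 10.2 m²·K/W
E = A × HDD × 24 / R / 1000 = 84.7 × 2490 × 24 / 10.2 / 1000 = 496 kWh
Cost = 496 × 0.163 = $80.86

80.9 dollars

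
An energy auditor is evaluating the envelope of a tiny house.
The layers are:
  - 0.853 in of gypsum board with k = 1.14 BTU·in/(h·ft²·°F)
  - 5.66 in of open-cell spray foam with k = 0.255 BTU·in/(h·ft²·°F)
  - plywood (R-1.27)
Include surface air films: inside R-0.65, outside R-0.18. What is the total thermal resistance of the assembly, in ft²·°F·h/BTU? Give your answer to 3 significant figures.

25.0 ft²·°F·h/BTU

0.853/1.14 = 0.7482
5.66/0.255 = 22.2
R_total = 0.65 + 0.7482 + 22.2 + 1.27 + 0.18 = 25.04 ft²·°F·h/BTU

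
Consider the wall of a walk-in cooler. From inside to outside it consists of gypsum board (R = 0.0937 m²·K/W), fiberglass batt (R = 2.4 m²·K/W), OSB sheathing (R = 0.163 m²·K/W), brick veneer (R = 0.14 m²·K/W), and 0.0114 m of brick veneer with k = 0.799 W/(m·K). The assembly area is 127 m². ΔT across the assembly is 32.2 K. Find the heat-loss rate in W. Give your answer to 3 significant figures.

1450 W

0.0114/0.799 = 0.01427
R_total = 0.0937 + 2.4 + 0.163 + 0.14 + 0.01427 = 2.811 m²·K/W
Q = A·ΔT/R = 127 × 32.2 / 2.811 = 1455 W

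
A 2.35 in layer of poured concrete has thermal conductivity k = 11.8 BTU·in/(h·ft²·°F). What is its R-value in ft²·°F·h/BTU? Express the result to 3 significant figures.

R = L/k = 2.35/11.8 = 0.1992 ft²·°F·h/BTU

0.199 ft²·°F·h/BTU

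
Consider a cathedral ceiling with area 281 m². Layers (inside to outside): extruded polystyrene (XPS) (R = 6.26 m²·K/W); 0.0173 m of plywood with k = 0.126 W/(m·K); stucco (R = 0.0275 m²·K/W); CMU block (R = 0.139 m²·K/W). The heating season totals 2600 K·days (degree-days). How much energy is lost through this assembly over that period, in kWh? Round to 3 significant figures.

0.0173/0.126 = 0.1373
R_total = 6.26 + 0.1373 + 0.0275 + 0.139 = 6.564 m²·K/W
E = A × HDD × 24 / R / 1000 = 281 × 2600 × 24 / 6.564 / 1000 = 2671 kWh

2670 kWh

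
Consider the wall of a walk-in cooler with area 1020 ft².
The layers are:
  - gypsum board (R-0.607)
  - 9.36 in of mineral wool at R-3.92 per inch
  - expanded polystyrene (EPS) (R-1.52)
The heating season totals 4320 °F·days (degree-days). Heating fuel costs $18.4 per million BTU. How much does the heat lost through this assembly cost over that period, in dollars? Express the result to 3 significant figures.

9.36 × 3.92 = 36.69
R_total = 0.607 + 36.69 + 1.52 = 38.82 ft²·°F·h/BTU
E = A × HDD × 24 / R = 1020 × 4320 × 24 / 38.82 = 2724000 BTU
Cost = 2724000/10⁶ × 18.4 = $50.13

50.1 dollars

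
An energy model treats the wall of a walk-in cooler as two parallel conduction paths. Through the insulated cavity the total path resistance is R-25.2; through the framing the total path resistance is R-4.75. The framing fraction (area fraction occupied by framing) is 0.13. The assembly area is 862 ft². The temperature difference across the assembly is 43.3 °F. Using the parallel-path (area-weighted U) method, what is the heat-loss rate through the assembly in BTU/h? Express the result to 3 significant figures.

U_eff = 0.87/25.2 + 0.13/4.75 = 0.03452 + 0.02737 = 0.06189
R_eff = 1/U_eff = 16.16 ft²·°F·h/BTU
Q = 862 × 43.3 / 16.16 = 2310 BTU/h

2310 BTU/h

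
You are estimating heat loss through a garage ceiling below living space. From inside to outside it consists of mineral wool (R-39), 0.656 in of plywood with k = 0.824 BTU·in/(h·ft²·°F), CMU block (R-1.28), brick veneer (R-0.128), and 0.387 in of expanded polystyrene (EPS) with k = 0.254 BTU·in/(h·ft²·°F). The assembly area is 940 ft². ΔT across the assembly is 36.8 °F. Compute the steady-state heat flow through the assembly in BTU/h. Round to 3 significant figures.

810 BTU/h

0.656/0.824 = 0.7961
0.387/0.254 = 1.524
R_total = 39 + 0.7961 + 1.28 + 0.128 + 1.524 = 42.73 ft²·°F·h/BTU
Q = A·ΔT/R = 940 × 36.8 / 42.73 = 809.6 BTU/h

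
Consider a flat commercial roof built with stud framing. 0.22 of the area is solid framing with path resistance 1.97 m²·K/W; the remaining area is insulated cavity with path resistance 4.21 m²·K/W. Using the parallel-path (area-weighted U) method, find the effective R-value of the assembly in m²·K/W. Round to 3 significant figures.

3.37 m²·K/W

U_eff = 0.78/4.21 + 0.22/1.97 = 0.1853 + 0.1117 = 0.2969
R_eff = 1/U_eff = 3.368 m²·K/W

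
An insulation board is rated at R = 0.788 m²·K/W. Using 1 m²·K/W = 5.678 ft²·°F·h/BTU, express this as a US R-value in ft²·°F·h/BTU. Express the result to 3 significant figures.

4.47 ft²·°F·h/BTU

R_US = 0.788 × 5.678 = 4.474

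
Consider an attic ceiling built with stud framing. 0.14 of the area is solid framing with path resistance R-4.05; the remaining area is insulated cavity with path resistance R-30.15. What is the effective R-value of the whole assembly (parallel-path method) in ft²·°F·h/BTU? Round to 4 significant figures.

15.85 ft²·°F·h/BTU

U_eff = 0.86/30.15 + 0.14/4.05 = 0.028524 + 0.034568 = 0.063092
R_eff = 1/U_eff = 15.85 ft²·°F·h/BTU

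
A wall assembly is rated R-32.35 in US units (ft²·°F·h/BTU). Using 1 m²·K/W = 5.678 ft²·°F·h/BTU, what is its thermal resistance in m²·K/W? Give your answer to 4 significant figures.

5.697 m²·K/W

R_SI = 32.35/5.678 = 5.6974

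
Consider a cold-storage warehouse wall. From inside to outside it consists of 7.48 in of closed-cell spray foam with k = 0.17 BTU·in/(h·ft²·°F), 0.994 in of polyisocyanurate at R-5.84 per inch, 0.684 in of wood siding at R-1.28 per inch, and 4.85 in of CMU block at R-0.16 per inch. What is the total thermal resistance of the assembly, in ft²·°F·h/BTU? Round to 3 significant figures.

7.48/0.17 = 44
0.994 × 5.84 = 5.805
0.684 × 1.28 = 0.8755
4.85 × 0.16 = 0.776
R_total = 44 + 5.805 + 0.8755 + 0.776 = 51.46 ft²·°F·h/BTU

51.5 ft²·°F·h/BTU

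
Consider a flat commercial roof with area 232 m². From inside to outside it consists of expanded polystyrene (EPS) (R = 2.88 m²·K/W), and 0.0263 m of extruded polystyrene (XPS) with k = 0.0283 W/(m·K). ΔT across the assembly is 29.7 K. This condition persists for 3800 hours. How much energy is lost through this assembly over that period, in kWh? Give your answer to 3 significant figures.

6870 kWh

0.0263/0.0283 = 0.9293
R_total = 2.88 + 0.9293 = 3.809 m²·K/W
Q = 232 × 29.7 / 3.809 = 1809 W
E = 1809 W × 3800 h / 1000 = 6874 kWh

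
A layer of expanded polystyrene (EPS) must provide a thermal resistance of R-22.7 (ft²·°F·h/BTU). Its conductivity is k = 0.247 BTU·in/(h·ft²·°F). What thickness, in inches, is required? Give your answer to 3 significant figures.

5.61 in

L = R × k = 22.7 × 0.247 = 5.607 in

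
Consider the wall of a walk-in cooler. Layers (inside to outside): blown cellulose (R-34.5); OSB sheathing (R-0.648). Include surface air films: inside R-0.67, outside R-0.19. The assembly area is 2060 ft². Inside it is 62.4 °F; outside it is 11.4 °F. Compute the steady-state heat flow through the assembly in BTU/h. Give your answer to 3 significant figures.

2920 BTU/h

R_total = 0.67 + 34.5 + 0.648 + 0.19 = 36.01 ft²·°F·h/BTU
Q = A·ΔT/R = 2060 × (62.4 − 11.4) / 36.01 = 2918 BTU/h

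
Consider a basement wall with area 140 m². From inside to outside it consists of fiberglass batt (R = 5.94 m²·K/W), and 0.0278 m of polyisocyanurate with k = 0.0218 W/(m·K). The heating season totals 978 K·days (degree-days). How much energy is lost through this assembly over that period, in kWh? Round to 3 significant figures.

0.0278/0.0218 = 1.275
R_total = 5.94 + 1.275 = 7.215 m²·K/W
E = A × HDD × 24 / R / 1000 = 140 × 978 × 24 / 7.215 / 1000 = 455.4 kWh

455 kWh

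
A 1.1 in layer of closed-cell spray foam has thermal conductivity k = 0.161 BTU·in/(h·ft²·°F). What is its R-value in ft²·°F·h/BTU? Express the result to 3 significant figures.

6.83 ft²·°F·h/BTU

R = L/k = 1.1/0.161 = 6.832 ft²·°F·h/BTU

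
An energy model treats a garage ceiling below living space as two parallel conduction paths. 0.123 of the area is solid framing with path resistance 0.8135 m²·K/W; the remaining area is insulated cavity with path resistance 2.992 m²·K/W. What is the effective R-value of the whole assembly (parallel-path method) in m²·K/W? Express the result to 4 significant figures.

2.251 m²·K/W

U_eff = 0.877/2.992 + 0.123/0.8135 = 0.29311 + 0.1512 = 0.44431
R_eff = 1/U_eff = 2.2507 m²·K/W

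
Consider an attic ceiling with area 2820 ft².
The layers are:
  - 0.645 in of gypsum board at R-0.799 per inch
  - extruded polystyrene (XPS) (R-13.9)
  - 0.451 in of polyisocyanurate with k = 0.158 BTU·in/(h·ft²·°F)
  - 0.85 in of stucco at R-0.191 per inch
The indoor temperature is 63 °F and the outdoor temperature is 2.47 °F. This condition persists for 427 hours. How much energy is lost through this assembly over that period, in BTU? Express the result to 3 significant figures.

4180000 BTU

0.645 × 0.799 = 0.5154
0.451/0.158 = 2.854
0.85 × 0.191 = 0.1623
R_total = 0.5154 + 13.9 + 2.854 + 0.1623 = 17.43 ft²·°F·h/BTU
Q = 2820 × (63 − 2.47) / 17.43 = 9792 BTU/h
E = 9792 × 427 = 4181000 BTU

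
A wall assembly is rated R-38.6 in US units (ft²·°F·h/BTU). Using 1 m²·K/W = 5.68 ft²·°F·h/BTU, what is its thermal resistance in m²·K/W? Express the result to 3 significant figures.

R_SI = 38.6/5.68 = 6.796

6.80 m²·K/W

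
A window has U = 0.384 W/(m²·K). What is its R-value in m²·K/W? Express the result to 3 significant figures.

R = 1/U = 1/0.384 = 2.604

2.60 m²·K/W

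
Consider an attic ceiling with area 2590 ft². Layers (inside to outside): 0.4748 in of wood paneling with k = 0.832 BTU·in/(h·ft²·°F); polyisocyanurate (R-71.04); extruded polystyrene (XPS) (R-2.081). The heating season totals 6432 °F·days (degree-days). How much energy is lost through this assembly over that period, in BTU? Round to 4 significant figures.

5425000 BTU

0.4748/0.832 = 0.57067
R_total = 0.57067 + 71.04 + 2.081 = 73.692 ft²·°F·h/BTU
E = A × HDD × 24 / R = 2590 × 6432 × 24 / 73.692 = 5425500 BTU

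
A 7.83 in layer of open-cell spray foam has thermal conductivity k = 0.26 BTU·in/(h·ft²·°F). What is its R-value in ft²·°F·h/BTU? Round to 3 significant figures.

R = L/k = 7.83/0.26 = 30.12 ft²·°F·h/BTU

30.1 ft²·°F·h/BTU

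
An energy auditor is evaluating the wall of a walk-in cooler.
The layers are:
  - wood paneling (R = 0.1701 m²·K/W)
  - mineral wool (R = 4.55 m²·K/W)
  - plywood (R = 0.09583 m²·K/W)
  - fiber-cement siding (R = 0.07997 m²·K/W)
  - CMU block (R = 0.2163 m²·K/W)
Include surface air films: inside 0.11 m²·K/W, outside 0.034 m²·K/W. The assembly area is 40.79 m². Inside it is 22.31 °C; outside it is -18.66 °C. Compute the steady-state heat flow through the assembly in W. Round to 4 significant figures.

317.9 W

R_total = 0.11 + 0.1701 + 4.55 + 0.09583 + 0.07997 + 0.2163 + 0.034 = 5.2562 m²·K/W
Q = A·ΔT/R = 40.79 × (22.31 − (-18.66)) / 5.2562 = 317.94 W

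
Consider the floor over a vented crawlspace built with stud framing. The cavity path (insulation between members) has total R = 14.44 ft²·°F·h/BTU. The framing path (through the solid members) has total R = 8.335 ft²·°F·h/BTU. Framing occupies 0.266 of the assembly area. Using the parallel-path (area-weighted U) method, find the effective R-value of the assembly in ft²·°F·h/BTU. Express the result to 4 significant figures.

12.09 ft²·°F·h/BTU

U_eff = 0.734/14.44 + 0.266/8.335 = 0.050831 + 0.031914 = 0.082745
R_eff = 1/U_eff = 12.085 ft²·°F·h/BTU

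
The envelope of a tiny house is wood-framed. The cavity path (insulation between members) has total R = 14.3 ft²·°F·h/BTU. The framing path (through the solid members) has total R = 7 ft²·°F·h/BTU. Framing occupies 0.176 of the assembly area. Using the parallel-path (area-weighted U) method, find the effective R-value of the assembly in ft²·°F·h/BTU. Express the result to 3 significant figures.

12.1 ft²·°F·h/BTU

U_eff = 0.824/14.3 + 0.176/7 = 0.05762 + 0.02514 = 0.08277
R_eff = 1/U_eff = 12.08 ft²·°F·h/BTU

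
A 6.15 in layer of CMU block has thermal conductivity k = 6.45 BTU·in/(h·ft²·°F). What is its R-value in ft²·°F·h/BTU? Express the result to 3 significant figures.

0.953 ft²·°F·h/BTU

R = L/k = 6.15/6.45 = 0.9535 ft²·°F·h/BTU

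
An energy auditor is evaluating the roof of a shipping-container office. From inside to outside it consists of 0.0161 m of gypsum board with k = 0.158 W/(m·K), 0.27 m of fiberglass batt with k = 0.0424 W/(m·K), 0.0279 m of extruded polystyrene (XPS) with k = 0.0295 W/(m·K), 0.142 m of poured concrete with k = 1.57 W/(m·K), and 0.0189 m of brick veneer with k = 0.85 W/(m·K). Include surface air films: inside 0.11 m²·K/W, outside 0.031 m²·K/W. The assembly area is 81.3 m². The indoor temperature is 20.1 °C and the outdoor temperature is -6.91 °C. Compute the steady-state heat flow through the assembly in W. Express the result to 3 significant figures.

0.0161/0.158 = 0.1019
0.27/0.0424 = 6.368
0.0279/0.0295 = 0.9458
0.142/1.57 = 0.09045
0.0189/0.85 = 0.02224
R_total = 0.11 + 0.1019 + 6.368 + 0.9458 + 0.09045 + 0.02224 + 0.031 = 7.669 m²·K/W
Q = A·ΔT/R = 81.3 × (20.1 − (-6.91)) / 7.669 = 286.3 W

286 W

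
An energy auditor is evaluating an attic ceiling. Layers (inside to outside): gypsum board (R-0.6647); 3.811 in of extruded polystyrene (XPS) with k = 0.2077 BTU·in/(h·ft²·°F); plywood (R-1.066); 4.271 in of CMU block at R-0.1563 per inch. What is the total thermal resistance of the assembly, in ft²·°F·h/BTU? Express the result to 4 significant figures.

3.811/0.2077 = 18.349
4.271 × 0.1563 = 0.66756
R_total = 0.6647 + 18.349 + 1.066 + 0.66756 = 20.747 ft²·°F·h/BTU

20.75 ft²·°F·h/BTU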